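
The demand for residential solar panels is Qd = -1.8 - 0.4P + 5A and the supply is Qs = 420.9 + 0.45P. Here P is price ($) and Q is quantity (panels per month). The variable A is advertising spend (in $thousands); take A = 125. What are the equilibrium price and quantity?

P* = 238, Q* = 528

With A = 125, demand is Qd = 623.2 - 0.4P.
At equilibrium Qd = Qs, so 623.2 - 0.4P = 420.9 + 0.45P; collecting terms, 202.3 = 0.85P and P* = 238.
From the demand curve, Q* = 623.2 - 0.4(238) = 528.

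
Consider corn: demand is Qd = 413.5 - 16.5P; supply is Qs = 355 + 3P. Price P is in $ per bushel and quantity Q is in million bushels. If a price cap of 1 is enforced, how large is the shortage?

At P = 1: Qd = 397 and Qs = 358.
Shortage = Qd - Qs = 397 - 358 = 39.

Shortage = 39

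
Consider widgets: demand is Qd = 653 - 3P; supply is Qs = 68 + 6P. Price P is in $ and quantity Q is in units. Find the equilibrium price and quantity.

P* = 65, Q* = 458

Set Qd = Qs: 653 - 3P = 68 + 6P, so 585 = 9P and P* = 65.
Then Q* = 653 - 3(65) = 458.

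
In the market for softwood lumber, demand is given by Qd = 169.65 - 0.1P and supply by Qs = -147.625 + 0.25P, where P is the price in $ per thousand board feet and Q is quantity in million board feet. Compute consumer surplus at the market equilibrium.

Consumer surplus = 31205

Set Qd = Qs: 169.65 - 0.1P = -147.625 + 0.25P, so 317.275 = 0.35P and P* = 906.5.
From the demand curve, Q* = 169.65 - 0.1(906.5) = 79.
Demand choke price (Qd = 0): P = 169.65/0.1 = 1696.5. Consumer surplus = ½ × (1696.5 - 906.5) × 79 = 31205.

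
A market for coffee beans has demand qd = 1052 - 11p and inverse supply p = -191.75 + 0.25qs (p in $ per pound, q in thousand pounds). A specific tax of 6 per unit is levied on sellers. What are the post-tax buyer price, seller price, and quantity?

p_b = 20.6, p_s = 14.6, q = 825.4

Solving each curve for q: qs = 767 + 4p.
Sellers keep p_s = p_b - 6 per unit, so supply in terms of the buyer price is qs = 743 + 4p_b.
Set qd = qs: 1052 - 11p_b = 743 + 4p_b, so 309 = 15p_b and p_b = 20.6.
So p_s = 14.6 and the quantity traded is q = 1052 - 11(20.6) = 825.4.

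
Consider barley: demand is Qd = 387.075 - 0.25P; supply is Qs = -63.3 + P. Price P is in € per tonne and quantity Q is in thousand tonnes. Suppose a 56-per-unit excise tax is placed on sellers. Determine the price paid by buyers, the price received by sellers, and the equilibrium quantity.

P_b = 405.1, P_s = 349.1, Q = 285.8

Sellers keep P_s = P_b - 56 per unit, so supply in terms of the buyer price is Qs = -119.3 + P_b.
Equate demand and the shifted supply: 387.075 - 0.25P_b = -119.3 + P_b, giving 1.25P_b = 506.375, so P_b = 405.1.
So P_s = 349.1 and the quantity traded is Q = 387.075 - 0.25(405.1) = 285.8.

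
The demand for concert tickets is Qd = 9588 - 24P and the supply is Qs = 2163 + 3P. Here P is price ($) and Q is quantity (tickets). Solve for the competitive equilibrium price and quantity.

The market clears where 9588 - 24P = 2163 + 3P. Rearranging, 27P = 7425, hence P* = 275.
Then Q* = 9588 - 24(275) = 2988.

P* = 275, Q* = 2988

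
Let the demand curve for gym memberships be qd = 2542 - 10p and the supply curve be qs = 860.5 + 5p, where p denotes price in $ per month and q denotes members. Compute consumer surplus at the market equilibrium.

Consumer surplus = 100962.05

At equilibrium qd = qs, so 2542 - 10p = 860.5 + 5p; collecting terms, 1681.5 = 15p and p* = 112.1.
Substitute back: q* = 2542 - 10(112.1) = 1421.
Demand choke price (qd = 0): p = 2542/10 = 254.2. Consumer surplus = ½ × (254.2 - 112.1) × 1421 = 100962.05.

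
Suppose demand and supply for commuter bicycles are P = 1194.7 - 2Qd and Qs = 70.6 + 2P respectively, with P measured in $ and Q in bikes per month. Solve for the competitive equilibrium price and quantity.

P* = 210.7, Q* = 492

Inverting to quantity form: Qd = 597.35 - 0.5P.
At equilibrium Qd = Qs, so 597.35 - 0.5P = 70.6 + 2P; collecting terms, 526.75 = 2.5P and P* = 210.7.
Substitute back: Q* = 597.35 - 0.5(210.7) = 492.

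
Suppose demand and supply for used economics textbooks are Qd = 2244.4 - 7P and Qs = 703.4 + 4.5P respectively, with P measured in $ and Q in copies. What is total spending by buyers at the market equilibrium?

Total spending by buyers = 175057.6

The market clears where 2244.4 - 7P = 703.4 + 4.5P. Rearranging, 11.5P = 1541, hence P* = 134.
From the demand curve, Q* = 2244.4 - 7(134) = 1306.4.
Total spending by buyers = P* × Q* = 134 × 1306.4 = 175057.6.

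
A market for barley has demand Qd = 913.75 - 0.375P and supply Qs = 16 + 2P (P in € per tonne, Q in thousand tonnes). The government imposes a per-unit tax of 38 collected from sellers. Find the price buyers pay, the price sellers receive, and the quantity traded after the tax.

P_b = 410, P_s = 372, Q = 760

With a tax of 38 on sellers, they supply based on the net price P_s = P_b - 38, so Qs = -60 + 2P_b.
Set Qd = Qs: 913.75 - 0.375P_b = -60 + 2P_b, so 973.75 = 2.375P_b and P_b = 410.
So P_s = 372 and the quantity traded is Q = 913.75 - 0.375(410) = 760.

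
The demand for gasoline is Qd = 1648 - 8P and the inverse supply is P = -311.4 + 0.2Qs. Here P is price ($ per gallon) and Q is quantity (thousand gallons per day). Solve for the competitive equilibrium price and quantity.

Rewriting in direct form: Qs = 1557 + 5P.
Equating demand and supply, 1648 - 8P = 1557 + 5P gives 13P = 91, so P* = 7.
Plugging P* into demand: Q* = 1648 - 8(7) = 1592.

P* = 7, Q* = 1592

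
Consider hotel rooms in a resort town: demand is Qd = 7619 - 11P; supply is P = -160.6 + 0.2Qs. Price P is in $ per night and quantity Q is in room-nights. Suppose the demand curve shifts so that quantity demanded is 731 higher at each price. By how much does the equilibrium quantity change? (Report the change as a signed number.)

ΔQ = 228.4375

Rewriting in direct form: Qs = 803 + 5P.
Set Qd = Qs: 7619 - 11P = 803 + 5P, so 6816 = 16P and P* = 426.
Plugging P* into demand: Q* = 7619 - 11(426) = 2933.
After the shift, demand is Qd = 8350 - 11P.
New equilibrium: 7547 = 16P, so P = 471.6875 and Q = 3161.4375.
ΔQ = 3161.4375 - 2933 = 228.4375.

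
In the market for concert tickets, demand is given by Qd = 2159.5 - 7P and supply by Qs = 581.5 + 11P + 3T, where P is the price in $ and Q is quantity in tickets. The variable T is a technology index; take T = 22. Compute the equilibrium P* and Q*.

P* = 84, Q* = 1571.5

With T = 22, supply is Qs = 647.5 + 11P.
The market clears where 2159.5 - 7P = 647.5 + 11P. Rearranging, 18P = 1512, hence P* = 84.
Then Q* = 2159.5 - 7(84) = 1571.5.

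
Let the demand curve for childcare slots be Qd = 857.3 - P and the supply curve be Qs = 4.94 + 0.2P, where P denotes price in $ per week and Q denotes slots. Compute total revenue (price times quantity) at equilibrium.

The market clears where 857.3 - P = 4.94 + 0.2P. Rearranging, 1.2P = 852.36, hence P* = 710.3.
Plugging P* into demand: Q* = 857.3 - 710.3 = 147.
Total revenue = P* × Q* = 710.3 × 147 = 104414.1.

Total revenue = 104414.1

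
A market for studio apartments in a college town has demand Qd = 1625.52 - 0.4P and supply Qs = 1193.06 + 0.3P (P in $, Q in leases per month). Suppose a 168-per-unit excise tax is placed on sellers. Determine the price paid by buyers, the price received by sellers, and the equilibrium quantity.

Sellers keep P_s = P_b - 168 per unit, so supply in terms of the buyer price is Qs = 1142.66 + 0.3P_b.
Equate demand and the shifted supply: 1625.52 - 0.4P_b = 1142.66 + 0.3P_b, giving 0.7P_b = 482.86, so P_b = 689.8.
So P_s = 521.8 and the quantity traded is Q = 1625.52 - 0.4(689.8) = 1349.6.

P_b = 689.8, P_s = 521.8, Q = 1349.6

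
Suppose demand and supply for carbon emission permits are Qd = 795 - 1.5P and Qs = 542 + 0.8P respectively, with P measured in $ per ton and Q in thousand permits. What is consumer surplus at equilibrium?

Consumer surplus = 132300

Set Qd = Qs: 795 - 1.5P = 542 + 0.8P, so 253 = 2.3P and P* = 110.
From the demand curve, Q* = 795 - 1.5(110) = 630.
Demand choke price (Qd = 0): P = 795/1.5 = 530. Consumer surplus = ½ × (530 - 110) × 630 = 132300.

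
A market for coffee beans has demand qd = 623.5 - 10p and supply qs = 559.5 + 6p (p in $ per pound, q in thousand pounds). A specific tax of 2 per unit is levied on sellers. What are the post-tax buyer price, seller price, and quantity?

p_b = 4.75, p_s = 2.75, q = 576

With a tax of 2 on sellers, they supply based on the net price p_s = p_b - 2, so qs = 547.5 + 6p_b.
Set qd = qs: 623.5 - 10p_b = 547.5 + 6p_b, so 76 = 16p_b and p_b = 4.75.
Then p_s = 4.75 - 2 = 2.75 and q = 623.5 - 10(4.75) = 576.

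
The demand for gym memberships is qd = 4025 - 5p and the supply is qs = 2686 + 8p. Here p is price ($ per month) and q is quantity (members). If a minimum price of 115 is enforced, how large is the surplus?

Surplus = 156

At p = 115: qd = 3450 and qs = 3606.
Surplus = qs - qd = 3606 - 3450 = 156.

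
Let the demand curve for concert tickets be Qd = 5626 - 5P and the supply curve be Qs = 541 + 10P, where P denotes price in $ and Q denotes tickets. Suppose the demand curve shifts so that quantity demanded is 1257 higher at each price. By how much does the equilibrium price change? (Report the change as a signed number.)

Equating demand and supply, 5626 - 5P = 541 + 10P gives 15P = 5085, so P* = 339.
Substitute back: Q* = 5626 - 5(339) = 3931.
After the shift, demand is Qd = 6883 - 5P.
The new intersection has 6342 = 15P, i.e. P = 422.8, Q = 4769.
ΔP = 422.8 - 339 = 83.8.

ΔP = 83.8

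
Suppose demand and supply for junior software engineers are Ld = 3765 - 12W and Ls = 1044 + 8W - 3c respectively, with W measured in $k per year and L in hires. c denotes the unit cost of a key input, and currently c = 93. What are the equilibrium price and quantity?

W* = 150, L* = 1965

With c = 93, supply is Ls = 765 + 8W.
Equating demand and supply, 3765 - 12W = 765 + 8W gives 20W = 3000, so W* = 150.
From the demand curve, L* = 3765 - 12(150) = 1965.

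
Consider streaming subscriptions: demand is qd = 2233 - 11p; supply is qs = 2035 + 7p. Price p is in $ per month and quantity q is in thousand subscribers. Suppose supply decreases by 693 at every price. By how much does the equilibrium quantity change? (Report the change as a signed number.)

Δq = -423.5

Equating demand and supply, 2233 - 11p = 2035 + 7p gives 18p = 198, so p* = 11.
From the demand curve, q* = 2233 - 11(11) = 2112.
After the shift, supply is qs = 1342 + 7p.
New equilibrium: 891 = 18p, so p = 49.5 and q = 1688.5.
Δq = 1688.5 - 2112 = -423.5.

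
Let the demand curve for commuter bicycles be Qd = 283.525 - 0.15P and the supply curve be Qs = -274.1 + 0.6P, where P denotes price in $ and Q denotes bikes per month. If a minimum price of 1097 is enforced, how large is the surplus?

With P fixed at 1097, quantity demanded is 118.975 and quantity supplied is 384.1.
Surplus = Qs - Qd = 384.1 - 118.975 = 265.125.

Surplus = 265.125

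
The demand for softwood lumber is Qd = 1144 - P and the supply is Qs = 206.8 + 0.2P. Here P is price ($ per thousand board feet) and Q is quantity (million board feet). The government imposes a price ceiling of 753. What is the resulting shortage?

Evaluating both curves at the ceiling price 753 gives Qd = 391, Qs = 357.4.
Shortage = Qd - Qs = 391 - 357.4 = 33.6.

Shortage = 33.6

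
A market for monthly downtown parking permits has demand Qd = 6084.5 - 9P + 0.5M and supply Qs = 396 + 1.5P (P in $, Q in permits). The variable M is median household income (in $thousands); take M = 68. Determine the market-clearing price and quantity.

With M = 68, demand is Qd = 6118.5 - 9P.
Set Qd = Qs: 6118.5 - 9P = 396 + 1.5P, so 5722.5 = 10.5P and P* = 545.
Plugging P* into demand: Q* = 6118.5 - 9(545) = 1213.5.

P* = 545, Q* = 1213.5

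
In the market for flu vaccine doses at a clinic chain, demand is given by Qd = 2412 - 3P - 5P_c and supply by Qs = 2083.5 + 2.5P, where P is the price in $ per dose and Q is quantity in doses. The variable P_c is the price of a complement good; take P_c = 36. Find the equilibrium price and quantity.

With P_c = 36, demand is Qd = 2232 - 3P.
The market clears where 2232 - 3P = 2083.5 + 2.5P. Rearranging, 5.5P = 148.5, hence P* = 27.
From the demand curve, Q* = 2232 - 3(27) = 2151.

P* = 27, Q* = 2151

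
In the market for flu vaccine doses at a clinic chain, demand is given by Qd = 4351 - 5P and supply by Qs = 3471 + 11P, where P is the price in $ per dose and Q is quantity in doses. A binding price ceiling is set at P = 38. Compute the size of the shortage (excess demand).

With P fixed at 38, quantity demanded is 4161 and quantity supplied is 3889.
Shortage = Qd - Qs = 4161 - 3889 = 272.

Shortage = 272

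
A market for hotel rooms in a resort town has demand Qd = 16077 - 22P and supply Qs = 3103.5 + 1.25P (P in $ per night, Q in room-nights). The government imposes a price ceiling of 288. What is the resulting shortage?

At P = 288: Qd = 9741 and Qs = 3463.5.
Shortage = Qd - Qs = 9741 - 3463.5 = 6277.5.

Shortage = 6277.5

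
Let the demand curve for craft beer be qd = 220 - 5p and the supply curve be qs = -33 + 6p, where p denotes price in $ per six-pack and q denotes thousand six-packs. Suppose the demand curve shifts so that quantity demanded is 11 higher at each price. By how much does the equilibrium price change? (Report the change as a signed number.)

Δp = 1

Equating demand and supply, 220 - 5p = -33 + 6p gives 11p = 253, so p* = 23.
From the demand curve, q* = 220 - 5(23) = 105.
After the shift, demand is qd = 231 - 5p.
The new intersection has 264 = 11p, i.e. p = 24, q = 111.
Δp = 24 - 23 = 1.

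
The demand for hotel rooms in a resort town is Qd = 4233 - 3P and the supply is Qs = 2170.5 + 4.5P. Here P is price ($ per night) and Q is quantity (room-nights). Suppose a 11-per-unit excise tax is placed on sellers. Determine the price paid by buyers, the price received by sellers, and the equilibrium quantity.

The tax drives a wedge P_b - P_s = 11. Substituting P_s = P_b - 11 into supply: Qs = 2121 + 4.5P_b.
Set Qd = Qs: 4233 - 3P_b = 2121 + 4.5P_b, so 2112 = 7.5P_b and P_b = 281.6.
So P_s = 270.6 and the quantity traded is Q = 4233 - 3(281.6) = 3388.2.

P_b = 281.6, P_s = 270.6, Q = 3388.2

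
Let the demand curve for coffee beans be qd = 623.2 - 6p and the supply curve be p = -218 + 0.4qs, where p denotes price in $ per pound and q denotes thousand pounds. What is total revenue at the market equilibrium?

Solving each curve for q: qs = 545 + 2.5p.
At equilibrium qd = qs, so 623.2 - 6p = 545 + 2.5p; collecting terms, 78.2 = 8.5p and p* = 9.2.
From the demand curve, q* = 623.2 - 6(9.2) = 568.
Total revenue = p* × q* = 9.2 × 568 = 5225.6.

Total revenue = 5225.6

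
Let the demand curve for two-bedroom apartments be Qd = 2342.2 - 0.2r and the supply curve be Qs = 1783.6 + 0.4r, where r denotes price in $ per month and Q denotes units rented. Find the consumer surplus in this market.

Consumer surplus = 11620840

Set Qd = Qs: 2342.2 - 0.2r = 1783.6 + 0.4r, so 558.6 = 0.6r and r* = 931.
From the demand curve, Q* = 2342.2 - 0.2(931) = 2156.
Demand choke price (Qd = 0): r = 2342.2/0.2 = 11711. Consumer surplus = ½ × (11711 - 931) × 2156 = 11620840.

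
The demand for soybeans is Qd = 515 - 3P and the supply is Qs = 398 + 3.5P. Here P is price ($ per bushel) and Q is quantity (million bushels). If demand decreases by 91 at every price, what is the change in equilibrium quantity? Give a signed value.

The market clears where 515 - 3P = 398 + 3.5P. Rearranging, 6.5P = 117, hence P* = 18.
Substitute back: Q* = 515 - 3(18) = 461.
After the shift, demand is Qd = 424 - 3P.
Re-solving, 6.5P = 26 gives P = 4 and Q = 412.
ΔQ = 412 - 461 = -49.

ΔQ = -49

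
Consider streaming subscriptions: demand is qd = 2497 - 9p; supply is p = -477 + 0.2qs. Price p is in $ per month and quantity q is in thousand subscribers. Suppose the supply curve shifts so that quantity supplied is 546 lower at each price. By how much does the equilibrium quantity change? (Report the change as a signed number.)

Δq = -351

Solving each curve for q: qs = 2385 + 5p.
The market clears where 2497 - 9p = 2385 + 5p. Rearranging, 14p = 112, hence p* = 8.
From the demand curve, q* = 2497 - 9(8) = 2425.
After the shift, supply is qs = 1839 + 5p.
New equilibrium: 658 = 14p, so p = 47 and q = 2074.
Δq = 2074 - 2425 = -351.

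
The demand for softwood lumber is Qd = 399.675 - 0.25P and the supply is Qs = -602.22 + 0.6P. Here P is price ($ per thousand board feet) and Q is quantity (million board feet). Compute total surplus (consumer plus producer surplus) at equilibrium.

The market clears where 399.675 - 0.25P = -602.22 + 0.6P. Rearranging, 0.85P = 1001.895, hence P* = 1178.7.
From the demand curve, Q* = 399.675 - 0.25(1178.7) = 105.
Demand choke price = 1598.7; supply choke price = 1003.7. CS = ½(1598.7 - 1178.7)(105) = 22050; PS = ½(1178.7 - 1003.7)(105) = 9187.5. Total surplus = 31237.5.

Total surplus = 31237.5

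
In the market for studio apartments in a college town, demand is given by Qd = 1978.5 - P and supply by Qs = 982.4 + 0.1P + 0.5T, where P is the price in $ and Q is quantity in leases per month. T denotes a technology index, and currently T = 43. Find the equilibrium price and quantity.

With T = 43, supply is Qs = 1003.9 + 0.1P.
The market clears where 1978.5 - P = 1003.9 + 0.1P. Rearranging, 1.1P = 974.6, hence P* = 886.
From the demand curve, Q* = 1978.5 - 886 = 1092.5.

P* = 886, Q* = 1092.5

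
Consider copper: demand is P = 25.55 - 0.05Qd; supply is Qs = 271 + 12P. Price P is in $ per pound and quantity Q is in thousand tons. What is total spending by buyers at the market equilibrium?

Total spending by buyers = 2707.5

In direct form, Qd = 511 - 20P.
Equating demand and supply, 511 - 20P = 271 + 12P gives 32P = 240, so P* = 7.5.
Then Q* = 511 - 20(7.5) = 361.
Total spending by buyers = P* × Q* = 7.5 × 361 = 2707.5.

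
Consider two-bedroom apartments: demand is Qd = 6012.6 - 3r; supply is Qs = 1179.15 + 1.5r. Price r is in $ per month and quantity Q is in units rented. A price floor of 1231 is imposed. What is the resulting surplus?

At r = 1231: Qd = 2319.6 and Qs = 3025.65.
Surplus = Qs - Qd = 3025.65 - 2319.6 = 706.05.

Surplus = 706.05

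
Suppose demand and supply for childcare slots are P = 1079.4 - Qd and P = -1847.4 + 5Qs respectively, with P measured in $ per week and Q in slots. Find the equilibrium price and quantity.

P* = 591.6, Q* = 487.8

Solving each curve for Q: Qd = 1079.4 - P and Qs = 369.48 + 0.2P.
Set Qd = Qs: 1079.4 - P = 369.48 + 0.2P, so 709.92 = 1.2P and P* = 591.6.
Then Q* = 1079.4 - 591.6 = 487.8.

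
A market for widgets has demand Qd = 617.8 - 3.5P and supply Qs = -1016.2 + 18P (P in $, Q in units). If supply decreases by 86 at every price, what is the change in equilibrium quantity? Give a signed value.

The market clears where 617.8 - 3.5P = -1016.2 + 18P. Rearranging, 21.5P = 1634, hence P* = 76.
Plugging P* into demand: Q* = 617.8 - 3.5(76) = 351.8.
After the shift, supply is Qs = -1102.2 + 18P.
Re-solving, 21.5P = 1720 gives P = 80 and Q = 337.8.
ΔQ = 337.8 - 351.8 = -14.

ΔQ = -14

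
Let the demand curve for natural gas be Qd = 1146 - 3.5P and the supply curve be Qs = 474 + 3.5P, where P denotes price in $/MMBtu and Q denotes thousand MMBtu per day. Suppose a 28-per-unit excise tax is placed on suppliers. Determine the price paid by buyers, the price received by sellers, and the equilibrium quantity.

P_b = 110, P_s = 82, Q = 761

With a tax of 28 on suppliers, they supply based on the net price P_s = P_b - 28, so Qs = 376 + 3.5P_b.
Set Qd = Qs: 1146 - 3.5P_b = 376 + 3.5P_b, so 770 = 7P_b and P_b = 110.
So P_s = 82 and the quantity traded is Q = 1146 - 3.5(110) = 761.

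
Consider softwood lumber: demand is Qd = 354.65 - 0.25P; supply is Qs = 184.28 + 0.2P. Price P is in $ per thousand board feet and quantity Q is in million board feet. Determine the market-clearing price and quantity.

At equilibrium Qd = Qs, so 354.65 - 0.25P = 184.28 + 0.2P; collecting terms, 170.37 = 0.45P and P* = 378.6.
Plugging P* into demand: Q* = 354.65 - 0.25(378.6) = 260.

P* = 378.6, Q* = 260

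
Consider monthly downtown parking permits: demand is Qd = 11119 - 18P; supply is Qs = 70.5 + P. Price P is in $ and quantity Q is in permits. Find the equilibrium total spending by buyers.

Equating demand and supply, 11119 - 18P = 70.5 + P gives 19P = 11048.5, so P* = 581.5.
Substitute back: Q* = 11119 - 18(581.5) = 652.
Total spending by buyers = P* × Q* = 581.5 × 652 = 379138.

Total spending by buyers = 379138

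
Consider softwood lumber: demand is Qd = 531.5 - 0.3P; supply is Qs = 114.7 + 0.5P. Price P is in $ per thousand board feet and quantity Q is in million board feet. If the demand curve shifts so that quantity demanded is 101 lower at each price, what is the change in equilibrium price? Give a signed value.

At equilibrium Qd = Qs, so 531.5 - 0.3P = 114.7 + 0.5P; collecting terms, 416.8 = 0.8P and P* = 521.
Then Q* = 531.5 - 0.3(521) = 375.2.
After the shift, demand is Qd = 430.5 - 0.3P.
Re-solving, 0.8P = 315.8 gives P = 394.75 and Q = 312.075.
ΔP = 394.75 - 521 = -126.25.

ΔP = -126.25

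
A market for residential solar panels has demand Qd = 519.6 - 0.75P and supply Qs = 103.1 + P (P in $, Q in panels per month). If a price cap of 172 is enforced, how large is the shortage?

Shortage = 115.5

Evaluating both curves at the ceiling price 172 gives Qd = 390.6, Qs = 275.1.
Shortage = Qd - Qs = 390.6 - 275.1 = 115.5.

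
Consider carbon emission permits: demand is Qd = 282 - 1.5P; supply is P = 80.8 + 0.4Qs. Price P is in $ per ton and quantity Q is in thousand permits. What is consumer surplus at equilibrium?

Consumer surplus = 3366.75

In direct form, Qs = -202 + 2.5P.
The market clears where 282 - 1.5P = -202 + 2.5P. Rearranging, 4P = 484, hence P* = 121.
Plugging P* into demand: Q* = 282 - 1.5(121) = 100.5.
Demand choke price (Qd = 0): P = 282/1.5 = 188. Consumer surplus = ½ × (188 - 121) × 100.5 = 3366.75.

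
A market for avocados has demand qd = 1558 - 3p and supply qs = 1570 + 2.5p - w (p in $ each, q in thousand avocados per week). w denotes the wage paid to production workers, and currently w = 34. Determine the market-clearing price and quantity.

p* = 4, q* = 1546

With w = 34, supply is qs = 1536 + 2.5p.
Set qd = qs: 1558 - 3p = 1536 + 2.5p, so 22 = 5.5p and p* = 4.
Substitute back: q* = 1558 - 3(4) = 1546.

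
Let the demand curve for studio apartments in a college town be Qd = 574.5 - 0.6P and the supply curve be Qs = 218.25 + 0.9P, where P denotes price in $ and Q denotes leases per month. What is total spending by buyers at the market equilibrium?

Total spending by buyers = 102600

The market clears where 574.5 - 0.6P = 218.25 + 0.9P. Rearranging, 1.5P = 356.25, hence P* = 237.5.
From the demand curve, Q* = 574.5 - 0.6(237.5) = 432.
Total spending by buyers = P* × Q* = 237.5 × 432 = 102600.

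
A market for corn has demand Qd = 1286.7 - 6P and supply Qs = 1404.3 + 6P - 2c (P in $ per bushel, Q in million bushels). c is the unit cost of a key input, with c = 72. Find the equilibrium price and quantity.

P* = 2.2, Q* = 1273.5

With c = 72, supply is Qs = 1260.3 + 6P.
Set Qd = Qs: 1286.7 - 6P = 1260.3 + 6P, so 26.4 = 12P and P* = 2.2.
From the demand curve, Q* = 1286.7 - 6(2.2) = 1273.5.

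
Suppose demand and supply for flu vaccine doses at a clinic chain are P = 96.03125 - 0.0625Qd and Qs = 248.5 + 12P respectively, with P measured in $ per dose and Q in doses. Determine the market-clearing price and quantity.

Inverting to quantity form: Qd = 1536.5 - 16P.
Set Qd = Qs: 1536.5 - 16P = 248.5 + 12P, so 1288 = 28P and P* = 46.
From the demand curve, Q* = 1536.5 - 16(46) = 800.5.

P* = 46, Q* = 800.5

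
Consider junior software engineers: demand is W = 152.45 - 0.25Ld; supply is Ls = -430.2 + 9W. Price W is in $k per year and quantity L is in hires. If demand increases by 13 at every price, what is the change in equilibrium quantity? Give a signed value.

Rewriting in direct form: Ld = 609.8 - 4W.
Equating demand and supply, 609.8 - 4W = -430.2 + 9W gives 13W = 1040, so W* = 80.
Substitute back: L* = 609.8 - 4(80) = 289.8.
After the shift, demand is Ld = 622.8 - 4W.
New equilibrium: 1053 = 13W, so W = 81 and L = 298.8.
ΔL = 298.8 - 289.8 = 9.

ΔL = 9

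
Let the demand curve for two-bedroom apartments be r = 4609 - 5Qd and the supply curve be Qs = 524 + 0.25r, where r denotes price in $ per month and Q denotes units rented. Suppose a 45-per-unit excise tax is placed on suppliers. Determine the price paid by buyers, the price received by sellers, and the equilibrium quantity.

In direct form, Qd = 921.8 - 0.2r.
The tax drives a wedge r_b - r_s = 45. Substituting r_s = r_b - 45 into supply: Qs = 512.75 + 0.25r_b.
Market clearing requires 921.8 - 0.2r_b = 512.75 + 0.25r_b; hence 409.05 = 0.45r_b and r_b = 909.
Then r_s = 909 - 45 = 864 and Q = 921.8 - 0.2(909) = 740.

r_b = 909, r_s = 864, Q = 740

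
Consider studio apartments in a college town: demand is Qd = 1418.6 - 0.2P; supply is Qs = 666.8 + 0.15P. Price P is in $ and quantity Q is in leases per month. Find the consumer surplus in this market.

Consumer surplus = 2445302.5

Set Qd = Qs: 1418.6 - 0.2P = 666.8 + 0.15P, so 751.8 = 0.35P and P* = 2148.
Plugging P* into demand: Q* = 1418.6 - 0.2(2148) = 989.
Demand choke price (Qd = 0): P = 1418.6/0.2 = 7093. Consumer surplus = ½ × (7093 - 2148) × 989 = 2445302.5.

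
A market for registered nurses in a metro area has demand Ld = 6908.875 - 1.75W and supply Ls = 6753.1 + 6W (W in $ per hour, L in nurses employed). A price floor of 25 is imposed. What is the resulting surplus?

Surplus = 37.975

Evaluating both curves at the floor price 25 gives Ld = 6865.125, Ls = 6903.1.
Surplus = Ls - Ld = 6903.1 - 6865.125 = 37.975.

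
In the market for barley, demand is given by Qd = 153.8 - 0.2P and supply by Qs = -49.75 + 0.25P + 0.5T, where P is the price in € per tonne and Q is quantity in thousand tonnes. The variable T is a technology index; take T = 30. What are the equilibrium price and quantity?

P* = 419, Q* = 70

With T = 30, supply is Qs = -34.75 + 0.25P.
Set Qd = Qs: 153.8 - 0.2P = -34.75 + 0.25P, so 188.55 = 0.45P and P* = 419.
Substitute back: Q* = 153.8 - 0.2(419) = 70.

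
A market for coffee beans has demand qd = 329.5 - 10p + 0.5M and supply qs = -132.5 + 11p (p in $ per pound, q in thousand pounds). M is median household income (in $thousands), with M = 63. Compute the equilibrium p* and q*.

With M = 63, demand is qd = 361 - 10p.
At equilibrium qd = qs, so 361 - 10p = -132.5 + 11p; collecting terms, 493.5 = 21p and p* = 23.5.
Substitute back: q* = 361 - 10(23.5) = 126.

p* = 23.5, q* = 126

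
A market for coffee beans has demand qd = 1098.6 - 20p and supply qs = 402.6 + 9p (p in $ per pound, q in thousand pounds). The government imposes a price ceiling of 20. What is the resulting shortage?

With p fixed at 20, quantity demanded is 698.6 and quantity supplied is 582.6.
Shortage = qd - qs = 698.6 - 582.6 = 116.

Shortage = 116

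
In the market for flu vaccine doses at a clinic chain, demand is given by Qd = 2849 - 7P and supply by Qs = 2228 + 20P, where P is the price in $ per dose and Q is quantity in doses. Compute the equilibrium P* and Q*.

P* = 23, Q* = 2688

At equilibrium Qd = Qs, so 2849 - 7P = 2228 + 20P; collecting terms, 621 = 27P and P* = 23.
From the demand curve, Q* = 2849 - 7(23) = 2688.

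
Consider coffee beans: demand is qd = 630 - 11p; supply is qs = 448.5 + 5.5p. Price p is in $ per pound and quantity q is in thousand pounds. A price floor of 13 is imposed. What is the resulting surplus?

Evaluating both curves at the floor price 13 gives qd = 487, qs = 520.
Surplus = qs - qd = 520 - 487 = 33.

Surplus = 33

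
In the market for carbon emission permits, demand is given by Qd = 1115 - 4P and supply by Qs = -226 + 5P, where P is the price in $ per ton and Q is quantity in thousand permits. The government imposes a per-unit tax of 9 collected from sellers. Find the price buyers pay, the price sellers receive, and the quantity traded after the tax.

With a tax of 9 on sellers, they supply based on the net price P_s = P_b - 9, so Qs = -271 + 5P_b.
Set Qd = Qs: 1115 - 4P_b = -271 + 5P_b, so 1386 = 9P_b and P_b = 154.
Then P_s = 154 - 9 = 145 and Q = 1115 - 4(154) = 499.

P_b = 154, P_s = 145, Q = 499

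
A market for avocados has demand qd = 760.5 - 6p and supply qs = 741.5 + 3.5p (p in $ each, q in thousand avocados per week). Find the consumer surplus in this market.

Consumer surplus = 46687.6875

Set qd = qs: 760.5 - 6p = 741.5 + 3.5p, so 19 = 9.5p and p* = 2.
From the demand curve, q* = 760.5 - 6(2) = 748.5.
Demand choke price (qd = 0): p = 760.5/6 = 126.75. Consumer surplus = ½ × (126.75 - 2) × 748.5 = 46687.6875.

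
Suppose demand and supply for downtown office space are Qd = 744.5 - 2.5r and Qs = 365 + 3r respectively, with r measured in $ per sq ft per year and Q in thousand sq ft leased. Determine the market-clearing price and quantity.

Set Qd = Qs: 744.5 - 2.5r = 365 + 3r, so 379.5 = 5.5r and r* = 69.
From the demand curve, Q* = 744.5 - 2.5(69) = 572.

r* = 69, Q* = 572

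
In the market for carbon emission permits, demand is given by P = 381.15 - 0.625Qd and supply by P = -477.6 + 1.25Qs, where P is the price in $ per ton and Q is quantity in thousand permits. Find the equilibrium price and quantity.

P* = 94.9, Q* = 458

Inverting to quantity form: Qd = 609.84 - 1.6P and Qs = 382.08 + 0.8P.
Set Qd = Qs: 609.84 - 1.6P = 382.08 + 0.8P, so 227.76 = 2.4P and P* = 94.9.
Then Q* = 609.84 - 1.6(94.9) = 458.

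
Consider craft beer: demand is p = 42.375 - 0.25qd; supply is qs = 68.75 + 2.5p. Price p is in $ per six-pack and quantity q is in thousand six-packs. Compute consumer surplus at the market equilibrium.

In direct form, qd = 169.5 - 4p.
Equating demand and supply, 169.5 - 4p = 68.75 + 2.5p gives 6.5p = 100.75, so p* = 15.5.
From the demand curve, q* = 169.5 - 4(15.5) = 107.5.
Demand choke price (qd = 0): p = 169.5/4 = 42.375. Consumer surplus = ½ × (42.375 - 15.5) × 107.5 = 1444.53125.

Consumer surplus = 1444.53125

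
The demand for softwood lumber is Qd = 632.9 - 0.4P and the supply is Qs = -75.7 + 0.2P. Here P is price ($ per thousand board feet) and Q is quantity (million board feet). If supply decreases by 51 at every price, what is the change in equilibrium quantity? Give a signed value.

Set Qd = Qs: 632.9 - 0.4P = -75.7 + 0.2P, so 708.6 = 0.6P and P* = 1181.
From the demand curve, Q* = 632.9 - 0.4(1181) = 160.5.
After the shift, supply is Qs = -126.7 + 0.2P.
The new intersection has 759.6 = 0.6P, i.e. P = 1266, Q = 126.5.
ΔQ = 126.5 - 160.5 = -34.

ΔQ = -34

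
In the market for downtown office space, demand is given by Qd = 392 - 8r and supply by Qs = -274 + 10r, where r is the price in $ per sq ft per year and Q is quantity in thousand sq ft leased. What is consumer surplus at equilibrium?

Consumer surplus = 576

Set Qd = Qs: 392 - 8r = -274 + 10r, so 666 = 18r and r* = 37.
Plugging r* into demand: Q* = 392 - 8(37) = 96.
Demand choke price (Qd = 0): r = 392/8 = 49. Consumer surplus = ½ × (49 - 37) × 96 = 576.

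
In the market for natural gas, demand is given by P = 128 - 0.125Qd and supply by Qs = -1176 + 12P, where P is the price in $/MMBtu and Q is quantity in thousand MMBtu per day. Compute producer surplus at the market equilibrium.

Producer surplus = 864

Solving each curve for Q: Qd = 1024 - 8P.
Set Qd = Qs: 1024 - 8P = -1176 + 12P, so 2200 = 20P and P* = 110.
Plugging P* into demand: Q* = 1024 - 8(110) = 144.
Supply choke price (Qs = 0): P = 98. Producer surplus = ½ × (110 - 98) × 144 = 864.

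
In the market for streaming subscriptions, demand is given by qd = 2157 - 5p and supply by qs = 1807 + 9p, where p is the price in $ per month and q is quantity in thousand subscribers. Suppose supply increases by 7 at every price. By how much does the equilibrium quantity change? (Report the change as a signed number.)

Δq = 2.5

The market clears where 2157 - 5p = 1807 + 9p. Rearranging, 14p = 350, hence p* = 25.
Then q* = 2157 - 5(25) = 2032.
After the shift, supply is qs = 1814 + 9p.
The new intersection has 343 = 14p, i.e. p = 24.5, q = 2034.5.
Δq = 2034.5 - 2032 = 2.5.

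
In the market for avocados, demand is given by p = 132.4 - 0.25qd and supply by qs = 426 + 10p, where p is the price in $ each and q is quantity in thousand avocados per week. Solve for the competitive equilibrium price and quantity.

p* = 7.4, q* = 500

Inverting to quantity form: qd = 529.6 - 4p.
Equating demand and supply, 529.6 - 4p = 426 + 10p gives 14p = 103.6, so p* = 7.4.
From the demand curve, q* = 529.6 - 4(7.4) = 500.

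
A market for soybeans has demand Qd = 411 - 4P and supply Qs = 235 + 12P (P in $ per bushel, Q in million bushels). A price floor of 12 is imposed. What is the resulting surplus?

With P fixed at 12, quantity demanded is 363 and quantity supplied is 379.
Surplus = Qs - Qd = 379 - 363 = 16.

Surplus = 16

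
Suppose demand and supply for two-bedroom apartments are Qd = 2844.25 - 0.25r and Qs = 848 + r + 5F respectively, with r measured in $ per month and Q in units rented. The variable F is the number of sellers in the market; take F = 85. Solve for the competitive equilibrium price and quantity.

r* = 1257, Q* = 2530

With F = 85, supply is Qs = 1273 + r.
Equating demand and supply, 2844.25 - 0.25r = 1273 + r gives 1.25r = 1571.25, so r* = 1257.
Then Q* = 2844.25 - 0.25(1257) = 2530.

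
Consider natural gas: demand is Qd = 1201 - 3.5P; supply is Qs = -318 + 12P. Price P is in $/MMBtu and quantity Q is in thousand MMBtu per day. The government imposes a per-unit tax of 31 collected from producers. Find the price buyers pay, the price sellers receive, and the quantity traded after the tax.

P_b = 122, P_s = 91, Q = 774

With a tax of 31 on producers, they supply based on the net price P_s = P_b - 31, so Qs = -690 + 12P_b.
Market clearing requires 1201 - 3.5P_b = -690 + 12P_b; hence 1891 = 15.5P_b and P_b = 122.
Then P_s = 122 - 31 = 91 and Q = 1201 - 3.5(122) = 774.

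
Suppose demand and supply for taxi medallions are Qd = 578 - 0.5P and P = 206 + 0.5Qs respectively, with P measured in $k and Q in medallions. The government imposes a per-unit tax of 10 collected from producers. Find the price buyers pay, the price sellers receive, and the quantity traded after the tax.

P_b = 404, P_s = 394, Q = 376

In direct form, Qs = -412 + 2P.
The tax drives a wedge P_b - P_s = 10. Substituting P_s = P_b - 10 into supply: Qs = -432 + 2P_b.
Equate demand and the shifted supply: 578 - 0.5P_b = -432 + 2P_b, giving 2.5P_b = 1010, so P_b = 404.
So P_s = 394 and the quantity traded is Q = 578 - 0.5(404) = 376.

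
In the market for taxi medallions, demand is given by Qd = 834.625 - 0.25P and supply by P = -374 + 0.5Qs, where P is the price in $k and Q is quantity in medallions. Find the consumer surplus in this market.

Consumer surplus = 1361250

Rewriting in direct form: Qs = 748 + 2P.
Set Qd = Qs: 834.625 - 0.25P = 748 + 2P, so 86.625 = 2.25P and P* = 38.5.
Then Q* = 834.625 - 0.25(38.5) = 825.
Demand choke price (Qd = 0): P = 834.625/0.25 = 3338.5. Consumer surplus = ½ × (3338.5 - 38.5) × 825 = 1361250.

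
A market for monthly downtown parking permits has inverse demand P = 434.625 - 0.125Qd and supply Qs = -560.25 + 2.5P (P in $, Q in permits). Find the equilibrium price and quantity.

P* = 384.5, Q* = 401

In direct form, Qd = 3477 - 8P.
Set Qd = Qs: 3477 - 8P = -560.25 + 2.5P, so 4037.25 = 10.5P and P* = 384.5.
From the demand curve, Q* = 3477 - 8(384.5) = 401.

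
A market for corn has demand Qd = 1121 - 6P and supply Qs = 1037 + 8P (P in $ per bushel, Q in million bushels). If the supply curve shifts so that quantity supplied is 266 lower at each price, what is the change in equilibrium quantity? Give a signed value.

Set Qd = Qs: 1121 - 6P = 1037 + 8P, so 84 = 14P and P* = 6.
Plugging P* into demand: Q* = 1121 - 6(6) = 1085.
After the shift, supply is Qs = 771 + 8P.
Re-solving, 14P = 350 gives P = 25 and Q = 971.
ΔQ = 971 - 1085 = -114.

ΔQ = -114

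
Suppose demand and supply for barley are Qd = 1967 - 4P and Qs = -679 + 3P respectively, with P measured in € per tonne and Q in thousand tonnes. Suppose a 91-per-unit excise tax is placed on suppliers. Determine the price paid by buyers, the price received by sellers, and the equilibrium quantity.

P_b = 417, P_s = 326, Q = 299

With a tax of 91 on suppliers, they supply based on the net price P_s = P_b - 91, so Qs = -952 + 3P_b.
Market clearing requires 1967 - 4P_b = -952 + 3P_b; hence 2919 = 7P_b and P_b = 417.
Then P_s = 417 - 91 = 326 and Q = 1967 - 4(417) = 299.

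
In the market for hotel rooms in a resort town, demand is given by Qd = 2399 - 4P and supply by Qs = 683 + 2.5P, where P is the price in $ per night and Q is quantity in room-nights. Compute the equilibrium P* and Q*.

P* = 264, Q* = 1343

Equating demand and supply, 2399 - 4P = 683 + 2.5P gives 6.5P = 1716, so P* = 264.
Substitute back: Q* = 2399 - 4(264) = 1343.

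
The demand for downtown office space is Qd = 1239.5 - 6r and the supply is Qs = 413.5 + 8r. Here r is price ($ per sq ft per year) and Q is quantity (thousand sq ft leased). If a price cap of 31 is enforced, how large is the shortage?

With r fixed at 31, quantity demanded is 1053.5 and quantity supplied is 661.5.
Shortage = Qd - Qs = 1053.5 - 661.5 = 392.

Shortage = 392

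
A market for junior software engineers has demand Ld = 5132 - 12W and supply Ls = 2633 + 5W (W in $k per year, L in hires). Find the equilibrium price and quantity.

W* = 147, L* = 3368

The market clears where 5132 - 12W = 2633 + 5W. Rearranging, 17W = 2499, hence W* = 147.
Substitute back: L* = 5132 - 12(147) = 3368.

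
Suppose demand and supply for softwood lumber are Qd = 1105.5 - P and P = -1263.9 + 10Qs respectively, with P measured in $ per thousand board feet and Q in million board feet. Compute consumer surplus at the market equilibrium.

Inverting to quantity form: Qs = 126.39 + 0.1P.
At equilibrium Qd = Qs, so 1105.5 - P = 126.39 + 0.1P; collecting terms, 979.11 = 1.1P and P* = 890.1.
From the demand curve, Q* = 1105.5 - 890.1 = 215.4.
Demand choke price (Qd = 0): P = 1105.5. Consumer surplus = ½ × (1105.5 - 890.1) × 215.4 = 23198.58.

Consumer surplus = 23198.58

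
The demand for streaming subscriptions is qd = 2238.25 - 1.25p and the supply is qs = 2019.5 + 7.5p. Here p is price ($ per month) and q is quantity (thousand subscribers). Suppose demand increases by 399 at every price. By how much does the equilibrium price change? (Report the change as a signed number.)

Δp = 45.6

Set qd = qs: 2238.25 - 1.25p = 2019.5 + 7.5p, so 218.75 = 8.75p and p* = 25.
Plugging p* into demand: q* = 2238.25 - 1.25(25) = 2207.
After the shift, demand is qd = 2637.25 - 1.25p.
The new intersection has 617.75 = 8.75p, i.e. p = 70.6, q = 2549.
Δp = 70.6 - 25 = 45.6.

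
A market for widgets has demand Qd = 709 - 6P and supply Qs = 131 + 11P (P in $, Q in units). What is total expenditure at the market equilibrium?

Total expenditure = 17170

Equating demand and supply, 709 - 6P = 131 + 11P gives 17P = 578, so P* = 34.
Then Q* = 709 - 6(34) = 505.
Total expenditure = P* × Q* = 34 × 505 = 17170.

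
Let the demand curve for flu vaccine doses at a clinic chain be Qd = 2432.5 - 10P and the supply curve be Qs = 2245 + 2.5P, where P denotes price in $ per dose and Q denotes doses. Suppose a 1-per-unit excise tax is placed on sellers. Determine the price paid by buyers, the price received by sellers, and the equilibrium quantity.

P_b = 15.2, P_s = 14.2, Q = 2280.5

With a tax of 1 on sellers, they supply based on the net price P_s = P_b - 1, so Qs = 2242.5 + 2.5P_b.
Set Qd = Qs: 2432.5 - 10P_b = 2242.5 + 2.5P_b, so 190 = 12.5P_b and P_b = 15.2.
So P_s = 14.2 and the quantity traded is Q = 2432.5 - 10(15.2) = 2280.5.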